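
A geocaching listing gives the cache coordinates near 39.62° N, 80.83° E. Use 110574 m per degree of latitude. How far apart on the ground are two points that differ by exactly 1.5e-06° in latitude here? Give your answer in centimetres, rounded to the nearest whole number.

Along a meridian 1.5e-06° is 1.5e-06 × 110574 = 0.165861 m.
That is 0.165861 m = 16.586 cm.

17 centimetres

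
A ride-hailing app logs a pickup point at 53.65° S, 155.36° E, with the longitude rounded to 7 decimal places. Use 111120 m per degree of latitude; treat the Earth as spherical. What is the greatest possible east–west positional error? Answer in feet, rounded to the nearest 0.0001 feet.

Rounding to 7 decimal places leaves the longitude within ±5e-08° of the true value.
Parallels shrink by cos φ, so at 53.65° a degree of longitude is 111120 × 0.5927 ≈ 65862.6 m.
Maximum E–W displacement: 5e-08 × 65862.6 = 0.00329313 m.
Converting: 0.00329313 m × 3.2808 ft/m ≈ 0.010804 ft.

0.0108 feet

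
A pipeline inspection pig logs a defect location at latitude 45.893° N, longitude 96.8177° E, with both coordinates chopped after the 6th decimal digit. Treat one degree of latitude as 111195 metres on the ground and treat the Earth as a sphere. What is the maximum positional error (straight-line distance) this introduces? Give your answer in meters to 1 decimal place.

0.1 meters

Truncating at 6 decimal places can drop up to a full unit in the last place, so each coordinate may be off by as much as 1e-06°.
N–S: 1e-06° × 111195 m/° = 0.111195 m.
E–W at 45.893°: 1e-06° × 111195 × cos 45.893° = 1e-06 × 111195 × 0.6960 ≈ 0.0773918 m.
Combining orthogonally: (0.111195² + 0.0773918²)^½ ≈ 0.135476 m.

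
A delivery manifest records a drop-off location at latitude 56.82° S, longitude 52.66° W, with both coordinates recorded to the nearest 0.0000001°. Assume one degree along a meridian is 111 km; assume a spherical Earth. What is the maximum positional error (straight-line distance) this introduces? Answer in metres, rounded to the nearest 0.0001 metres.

Rounding to 7 decimal places leaves each coordinate within ±5e-08° of the true value.
North–south component: 5e-08° × 111000 = 0.00555 m.
E–W at 56.82°: 5e-08° × 111000 × cos 56.82° = 5e-08 × 111000 × 0.5473 ≈ 0.00303735 m.
The two errors are perpendicular, so the maximum displacement is √(0.00555² + 0.00303735²) ≈ 0.00632677 m.

0.0063 metres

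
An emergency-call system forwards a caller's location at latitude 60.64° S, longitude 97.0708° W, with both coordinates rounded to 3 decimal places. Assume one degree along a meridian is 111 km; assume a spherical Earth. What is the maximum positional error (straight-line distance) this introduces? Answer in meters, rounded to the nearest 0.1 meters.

Rounding to 3 decimal places leaves each coordinate within ±0.0005° of the true value.
Latitude error → 0.0005 × 111000 = 55.5 m along the meridian.
East–west component at 60.64°: 0.0005° × 111000 × cos 60.64° ≈ 0.0005 × 54422.8 ≈ 27.2114 m.
Combining orthogonally: (55.5² + 27.2114²)^½ ≈ 61.8119 m.

61.8 meters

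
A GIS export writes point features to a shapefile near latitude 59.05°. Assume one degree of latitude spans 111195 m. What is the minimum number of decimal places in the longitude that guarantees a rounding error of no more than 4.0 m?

At 59.05° one degree of longitude covers 111195 × cos 59.05° ≈ 111195 × 0.5143 ≈ 57186.5 m.
N decimal places → at most half a unit in the last place, 0.5 × 10⁻ᴺ° = 57186.5/2 × 10⁻ᴺ m.
Need 0.5 × 57186.5 × 10⁻ᴺ ≤ 4.0 → 10⁻ᴺ ≤ 1.399e-04, so N ≥ 3.85.
At 3 places the error can reach 28.6 m, but 4 places keeps it to 2.86 m.

4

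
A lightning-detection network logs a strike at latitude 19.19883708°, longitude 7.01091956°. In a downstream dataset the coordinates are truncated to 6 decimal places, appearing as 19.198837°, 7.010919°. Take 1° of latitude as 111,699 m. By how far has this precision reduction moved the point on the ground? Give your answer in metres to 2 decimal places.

0.06 metres

The latitude changed by +0.00000008° and the longitude by +0.00000056°.
North–south shift: 0.00000008 × 111699 = 0.00893592 m.
E–W at 19.1988°: 0.00000056° × 111699 × cos 19.1988° = 0.00000056 × 111699 × 0.9444 ≈ 0.0590725 m.
Combined displacement = (0.00893592² + 0.0590725²)^½ ≈ 0.0597446 m.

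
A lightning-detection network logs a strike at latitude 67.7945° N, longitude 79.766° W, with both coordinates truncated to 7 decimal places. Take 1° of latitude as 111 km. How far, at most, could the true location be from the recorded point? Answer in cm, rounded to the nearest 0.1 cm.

1.2 cm

Truncating at 7 decimal places can drop up to a full unit in the last place, so each coordinate may be off by as much as 1e-07°.
Latitude error → 1e-07 × 111000 = 0.0111 m along the meridian.
Longitude error → 1e-07 × 111000 × cos 67.7945° = 1e-07 × 111000 × 0.3779 ≈ 0.00419502 m.
The two errors are perpendicular, so the maximum displacement is √(0.0111² + 0.00419502²) ≈ 0.0118663 m.
That is 0.0118663 m = 1.1866 cm.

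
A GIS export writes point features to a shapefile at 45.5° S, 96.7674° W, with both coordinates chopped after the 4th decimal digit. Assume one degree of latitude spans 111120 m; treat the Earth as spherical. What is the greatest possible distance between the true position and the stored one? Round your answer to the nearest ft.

45 ft

Truncating at 4 decimal places can drop up to a full unit in the last place, so each coordinate may be off by as much as 0.0001°.
Latitude error → 0.0001 × 111120 = 11.112 m along the meridian.
Longitude error → 0.0001 × 111120 × cos 45.5° = 0.0001 × 111120 × 0.7009 ≈ 7.7885 m.
Combining orthogonally: (11.112² + 7.7885²)^½ ≈ 13.5697 m.
In feet: 13.5697 m ÷ 0.3048 ≈ 44.52 ft.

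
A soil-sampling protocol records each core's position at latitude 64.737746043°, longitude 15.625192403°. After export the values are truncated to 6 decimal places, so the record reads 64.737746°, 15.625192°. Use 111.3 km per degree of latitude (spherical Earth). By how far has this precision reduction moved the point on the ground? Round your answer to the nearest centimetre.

2 centimetres

Δlat = 64.737746043 − 64.737746 = +0.000000043°; Δlon = 15.625192403 − 15.625192 = +0.000000403°.
North–south shift: 0.000000043 × 111300 = 0.0047859 m.
E–W at 64.7377°: 0.000000403° × 111300 × cos 64.7377° = 0.000000403 × 111300 × 0.4268 ≈ 0.0191419 m.
Combined displacement = (0.0047859² + 0.0191419²)^½ ≈ 0.0197312 m.
That is 0.0197312 m = 1.9731 cm.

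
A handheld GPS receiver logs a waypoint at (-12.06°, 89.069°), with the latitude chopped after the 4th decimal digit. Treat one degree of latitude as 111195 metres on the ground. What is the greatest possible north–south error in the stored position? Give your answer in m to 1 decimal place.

11.1 m

Truncating at 4 decimal places can drop up to a full unit in the last place, so the latitude may be off by as much as 0.0001°.
Along the meridian that is 0.0001° × 111195 m/° = 11.1195 m.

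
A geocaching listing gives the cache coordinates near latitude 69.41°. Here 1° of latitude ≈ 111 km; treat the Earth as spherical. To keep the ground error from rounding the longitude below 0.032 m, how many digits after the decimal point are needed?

At 69.41° one degree of longitude covers 111000 × cos 69.41° ≈ 111000 × 0.3517 ≈ 39036.3 m.
Rounding to N decimal places gives at most 0.5 × 10⁻ᴺ degrees of error, i.e. 0.5 × 10⁻ᴺ × 39036.3 m.
Setting 19518.1 × 10⁻ᴺ ≤ 0.032 gives 10ᴺ ≥ 6.099e+05, i.e. N ≥ 5.79.
So 6 decimal places suffice (0.0195 m); 5 would allow up to 0.195 m.

6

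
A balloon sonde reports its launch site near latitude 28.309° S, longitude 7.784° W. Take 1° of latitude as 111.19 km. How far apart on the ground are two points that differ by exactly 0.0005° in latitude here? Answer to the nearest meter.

56 meters

Along a meridian 0.0005° is 0.0005 × 111190 = 55.595 m.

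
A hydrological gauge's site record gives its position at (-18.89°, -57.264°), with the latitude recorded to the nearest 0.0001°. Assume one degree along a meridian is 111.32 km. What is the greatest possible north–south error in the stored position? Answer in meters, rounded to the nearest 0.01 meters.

5.57 meters

Rounding to 4 decimal places leaves the latitude within ±5e-05° of the true value.
So the N–S error is at most 5e-05 × 111320 = 5.566 m.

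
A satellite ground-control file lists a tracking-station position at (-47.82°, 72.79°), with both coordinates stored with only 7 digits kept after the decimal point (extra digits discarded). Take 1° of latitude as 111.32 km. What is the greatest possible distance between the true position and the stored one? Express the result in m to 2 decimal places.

0.01 m

Truncating at 7 decimal places can drop up to a full unit in the last place, so each coordinate may be off by as much as 1e-07°.
North–south component: 1e-07° × 111320 = 0.011132 m.
Longitude error → 1e-07 × 111320 × cos 47.82° = 1e-07 × 111320 × 0.6715 ≈ 0.00747471 m.
Worst case both components are at the extreme and orthogonal: √(0.011132² + 0.00747471²) ≈ 0.0134087 m.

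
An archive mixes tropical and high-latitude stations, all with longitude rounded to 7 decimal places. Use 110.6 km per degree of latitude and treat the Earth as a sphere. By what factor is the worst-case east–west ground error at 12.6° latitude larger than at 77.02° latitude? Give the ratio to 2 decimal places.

4.34

Rounding to 7 decimal places leaves the longitude within ±5e-08° of the true value.
Error at 12.6° = 5e-08° × 110600 × cos 12.6° ≈ 0.00553 × 0.9759 = 0.0053968 m.
At 77.02°: 5e-08° × 110600 × cos 77.02° = 5e-08 × 110600 × 0.2246 ≈ 0.0012421 m.
The ratio reduces to cos 12.6° / cos 77.02° = 0.9759/0.2246 ≈ 4.3449.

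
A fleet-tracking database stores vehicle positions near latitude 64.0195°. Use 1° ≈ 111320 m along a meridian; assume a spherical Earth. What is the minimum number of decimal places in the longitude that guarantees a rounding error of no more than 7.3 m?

4 decimal places

At 64.0195° one degree of longitude covers 111320 × cos 64.0195° ≈ 111320 × 0.4381 ≈ 48765.4 m.
Rounding to N decimal places gives at most 0.5 × 10⁻ᴺ degrees of error, i.e. 0.5 × 10⁻ᴺ × 48765.4 m.
Setting 24382.7 × 10⁻ᴺ ≤ 7.3 gives 10ᴺ ≥ 3340, i.e. N ≥ 3.52.
At 3 places the error can reach 24.4 m, but 4 places keeps it to 2.44 m.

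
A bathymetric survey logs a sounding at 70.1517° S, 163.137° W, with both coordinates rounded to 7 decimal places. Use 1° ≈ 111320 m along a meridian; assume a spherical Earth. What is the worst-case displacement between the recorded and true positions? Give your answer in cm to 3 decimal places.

Rounding to 7 decimal places leaves each coordinate within ±5e-08° of the true value.
N–S: 5e-08° × 111320 m/° = 0.005566 m.
Longitude error → 5e-08 × 111320 × cos 70.1517° = 5e-08 × 111320 × 0.3395 ≈ 0.00188983 m.
The two errors are perpendicular, so the maximum displacement is √(0.005566² + 0.00188983²) ≈ 0.00587808 m.
That is 0.00587808 m = 0.58781 cm.

0.588 cm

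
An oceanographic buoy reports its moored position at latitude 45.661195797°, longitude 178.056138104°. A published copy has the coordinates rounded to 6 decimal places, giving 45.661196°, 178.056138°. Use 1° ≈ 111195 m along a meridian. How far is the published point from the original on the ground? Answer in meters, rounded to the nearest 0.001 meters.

0.024 meters

The latitude changed by -0.000000203° and the longitude by +0.000000104°.
N–S: -0.000000203° × 111195 m/° = -0.0225726 m.
East–west at this latitude: 0.000000104° × 111195 × cos 45.6612° ≈ 0.000000104 × 77714.2 = 0.00808227 m.
Distance: √(0.0225726² + 0.00808227²) ≈ 0.0239759 m.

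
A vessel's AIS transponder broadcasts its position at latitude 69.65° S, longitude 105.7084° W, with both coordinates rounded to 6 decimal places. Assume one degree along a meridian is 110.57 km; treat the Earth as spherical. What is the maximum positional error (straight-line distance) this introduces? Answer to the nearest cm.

Rounding to 6 decimal places leaves each coordinate within ±5e-07° of the true value.
North–south component: 5e-07° × 110570 = 0.055285 m.
East–west component at 69.65°: 5e-07° × 110570 × cos 69.65° ≈ 5e-07 × 38451.2 ≈ 0.0192256 m.
The two errors are perpendicular, so the maximum displacement is √(0.055285² + 0.0192256²) ≈ 0.0585325 m.
That is 0.0585325 m = 5.8533 cm.

6 cm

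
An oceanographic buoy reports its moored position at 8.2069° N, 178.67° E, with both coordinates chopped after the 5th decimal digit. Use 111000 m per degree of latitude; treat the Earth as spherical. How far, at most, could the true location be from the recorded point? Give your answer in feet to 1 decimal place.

Truncating at 5 decimal places can drop up to a full unit in the last place, so each coordinate may be off by as much as 1e-05°.
N–S: 1e-05° × 111000 m/° = 1.11 m.
Longitude error → 1e-05 × 111000 × cos 8.2069° = 1e-05 × 111000 × 0.9898 ≈ 1.09863 m.
Worst case both components are at the extreme and orthogonal: √(1.11² + 1.09863²) ≈ 1.56176 m.
In feet: 1.56176 m ÷ 0.3048 ≈ 5.1239 ft.

5.1 feet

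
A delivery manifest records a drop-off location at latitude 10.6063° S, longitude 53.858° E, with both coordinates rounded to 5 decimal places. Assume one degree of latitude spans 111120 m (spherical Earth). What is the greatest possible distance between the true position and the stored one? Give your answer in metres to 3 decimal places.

Rounding to 5 decimal places leaves each coordinate within ±5e-06° of the true value.
North–south component: 5e-06° × 111120 = 0.5556 m.
East–west component at 10.6063°: 5e-06° × 111120 × cos 10.6063° ≈ 5e-06 × 109222 ≈ 0.546108 m.
The two errors are perpendicular, so the maximum displacement is √(0.5556² + 0.546108²) ≈ 0.779054 m.

0.779 metres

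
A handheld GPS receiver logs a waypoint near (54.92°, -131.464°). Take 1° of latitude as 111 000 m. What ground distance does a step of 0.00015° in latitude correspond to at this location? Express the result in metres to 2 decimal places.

Along a meridian 0.00015° is 0.00015 × 111000 = 16.65 m.

16.65 metres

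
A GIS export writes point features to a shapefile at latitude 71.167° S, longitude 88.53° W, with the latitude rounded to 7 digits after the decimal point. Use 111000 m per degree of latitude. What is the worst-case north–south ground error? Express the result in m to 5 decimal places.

0.00555 m

Rounding to 7 decimal places leaves the latitude within ±5e-08° of the true value.
So the N–S error is at most 5e-08 × 111000 = 0.00555 m.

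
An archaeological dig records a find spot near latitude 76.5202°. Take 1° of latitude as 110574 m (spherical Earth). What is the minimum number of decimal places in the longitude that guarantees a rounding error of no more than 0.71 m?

5 decimal places

At 76.5202° one degree of longitude covers 110574 × cos 76.5202° ≈ 110574 × 0.2331 ≈ 25775.1 m.
Rounding to N decimal places gives at most 0.5 × 10⁻ᴺ degrees of error, i.e. 0.5 × 10⁻ᴺ × 25775.1 m.
Need 0.5 × 25775.1 × 10⁻ᴺ ≤ 0.71 → 10⁻ᴺ ≤ 5.509e-05, so N ≥ 4.26.
N = 4 would give 1.29 m (too coarse); N = 5 gives 0.129 m ≤ 0.71 m.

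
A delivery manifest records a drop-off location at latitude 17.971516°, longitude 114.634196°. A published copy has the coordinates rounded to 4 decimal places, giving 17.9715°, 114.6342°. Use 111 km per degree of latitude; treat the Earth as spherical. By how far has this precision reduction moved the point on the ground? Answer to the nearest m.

2 m

Δlat = 17.971516 − 17.9715 = +0.000016°; Δlon = 114.634196 − 114.6342 = -0.000004°.
N–S: 0.000016° × 111000 m/° = 1.776 m.
East–west at this latitude: -0.000004° × 111000 × cos 17.9715° ≈ -0.000004 × 105584 = -0.422337 m.
Hypotenuse of the two orthogonal shifts: √(1.776² + 0.422337²) = 1.82553 m.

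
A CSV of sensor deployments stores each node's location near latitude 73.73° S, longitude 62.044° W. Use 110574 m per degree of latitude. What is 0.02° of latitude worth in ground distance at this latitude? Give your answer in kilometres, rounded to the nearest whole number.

2 kilometres

Along a meridian 0.02° is 0.02 × 110574 = 2211.48 m.
That is 2211.48 m = 2.2115 km.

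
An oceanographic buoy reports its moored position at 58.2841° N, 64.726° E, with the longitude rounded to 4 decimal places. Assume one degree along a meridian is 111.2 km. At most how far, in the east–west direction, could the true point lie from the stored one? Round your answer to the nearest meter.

Rounding to 4 decimal places leaves the longitude within ±5e-05° of the true value.
One degree of longitude at 58.2841° is 111200 × cos 58.2841° ≈ 111200 × 0.5257 = 58458.7 m.
Maximum E–W displacement: 5e-05 × 58458.7 = 2.92294 m.

3 meters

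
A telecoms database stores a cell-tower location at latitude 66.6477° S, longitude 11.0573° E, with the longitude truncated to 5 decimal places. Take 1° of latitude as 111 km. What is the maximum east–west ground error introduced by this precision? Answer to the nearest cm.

Truncating at 5 decimal places can drop up to a full unit in the last place, so the longitude may be off by as much as 1e-05°.
Parallels shrink by cos φ, so at 66.6477° a degree of longitude is 111000 × 0.3964 ≈ 43998.6 m.
East–west error: 1e-05° × 43998.6 m/° ≈ 0.439986 m.
That is 0.439986 m = 43.999 cm.

44 cm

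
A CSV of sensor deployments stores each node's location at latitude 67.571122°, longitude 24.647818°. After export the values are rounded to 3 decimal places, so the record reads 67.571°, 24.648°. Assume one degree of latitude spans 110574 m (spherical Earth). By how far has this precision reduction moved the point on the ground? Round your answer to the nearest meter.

16 meters

Δlat = 67.571122 − 67.571 = +0.000122°; Δlon = 24.647818 − 24.648 = -0.000182°.
North–south shift: 0.000122 × 110574 = 13.49 m.
E–W at 67.571°: -0.000182° × 110574 × cos 67.571° = -0.000182 × 110574 × 0.3815 ≈ -7.67825 m.
Combined displacement = (13.49² + 7.67825²)^½ ≈ 15.5221 m.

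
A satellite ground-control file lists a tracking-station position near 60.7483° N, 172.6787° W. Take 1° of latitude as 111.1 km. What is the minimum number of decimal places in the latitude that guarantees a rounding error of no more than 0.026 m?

7 decimal places

One degree of latitude covers 111100 m.
N decimal places → at most half a unit in the last place, 0.5 × 10⁻ᴺ° = 111100/2 × 10⁻ᴺ m.
Need 0.5 × 111100 × 10⁻ᴺ ≤ 0.026 → 10⁻ᴺ ≤ 4.680e-07, so N ≥ 6.33.
So 7 decimal places suffice (0.00556 m); 6 would allow up to 0.0555 m.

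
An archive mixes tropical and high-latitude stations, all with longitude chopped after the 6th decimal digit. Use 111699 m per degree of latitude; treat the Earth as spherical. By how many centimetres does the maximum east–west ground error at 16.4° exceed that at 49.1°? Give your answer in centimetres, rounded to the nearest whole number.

3 centimetres

Truncating at 6 decimal places can drop up to a full unit in the last place, so the longitude may be off by as much as 1e-06°.
At 16.4°: 1e-06° × 111699 × cos 16.4° = 1e-06 × 111699 × 0.9593 ≈ 0.10715 m.
Error at 49.1° = 1e-06° × 111699 × cos 49.1° ≈ 0.1117 × 0.6547 = 0.073134 m.
Difference: 0.10715 − 0.073134 = 0.034021 m.
That is 0.0340205 m = 3.4021 cm.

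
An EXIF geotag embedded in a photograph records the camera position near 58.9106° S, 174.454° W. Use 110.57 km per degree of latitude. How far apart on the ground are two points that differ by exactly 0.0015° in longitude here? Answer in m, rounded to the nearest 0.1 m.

85.6 m

0.0015° of longitude at 58.9106° is 0.0015 × 110570 × cos 58.9106° ≈ 0.0015 × 57095.6 = 85.6434 m.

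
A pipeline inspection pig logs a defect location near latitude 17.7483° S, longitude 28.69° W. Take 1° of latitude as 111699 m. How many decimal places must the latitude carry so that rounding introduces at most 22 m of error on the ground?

4

One degree of latitude covers 111699 m.
With N decimal places the half-ulp bound is 0.5·10⁻ᴺ°, or 0.5·10⁻ᴺ × 111699 m on the ground.
Need 0.5 × 111699 × 10⁻ᴺ ≤ 22 → 10⁻ᴺ ≤ 3.939e-04, so N ≥ 3.40.
At 3 places the error can reach 55.8 m, but 4 places keeps it to 5.58 m.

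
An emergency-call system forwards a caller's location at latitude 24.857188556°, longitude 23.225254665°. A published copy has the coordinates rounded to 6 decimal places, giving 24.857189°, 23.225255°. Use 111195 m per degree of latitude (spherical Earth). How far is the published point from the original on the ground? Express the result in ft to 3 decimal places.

Δlat = 24.857188556 − 24.857189 = -0.000000444°; Δlon = 23.225254665 − 23.225255 = -0.000000335°.
N–S: -0.000000444° × 111195 m/° = -0.0493706 m.
E–W at 24.8572°: -0.000000335° × 111195 × cos 24.8572° = -0.000000335 × 111195 × 0.9074 ≈ -0.0337994 m.
Combined displacement = (0.0493706² + 0.0337994²)^½ ≈ 0.0598319 m.
Converting: 0.0598319 m × 3.2808 ft/m ≈ 0.1963 ft.

0.196 ft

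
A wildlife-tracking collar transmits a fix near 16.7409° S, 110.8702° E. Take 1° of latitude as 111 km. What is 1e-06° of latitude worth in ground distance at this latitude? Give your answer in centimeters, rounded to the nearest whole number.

1e-06° × 111000 m/° = 0.111 m.
That is 0.111 m = 11.1 cm.

11 centimeters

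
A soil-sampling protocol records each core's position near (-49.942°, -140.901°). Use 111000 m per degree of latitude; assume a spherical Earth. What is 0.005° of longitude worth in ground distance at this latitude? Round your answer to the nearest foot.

0.005° of longitude at 49.942° is 0.005 × 111000 × cos 49.942° ≈ 0.005 × 71435.5 = 357.177 m.
Converting: 357.177 m × 3.2808 ft/m ≈ 1171.8 ft.

1172 feet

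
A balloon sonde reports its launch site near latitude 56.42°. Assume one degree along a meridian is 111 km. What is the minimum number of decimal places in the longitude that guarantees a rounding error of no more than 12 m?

At 56.42° one degree of longitude covers 111000 × cos 56.42° ≈ 111000 × 0.5531 ≈ 61394.2 m.
N decimal places → at most half a unit in the last place, 0.5 × 10⁻ᴺ° = 61394.2/2 × 10⁻ᴺ m.
Setting 30697.1 × 10⁻ᴺ ≤ 12 gives 10ᴺ ≥ 2558, i.e. N ≥ 3.41.
So 4 decimal places suffice (3.07 m); 3 would allow up to 30.7 m.

4 decimal places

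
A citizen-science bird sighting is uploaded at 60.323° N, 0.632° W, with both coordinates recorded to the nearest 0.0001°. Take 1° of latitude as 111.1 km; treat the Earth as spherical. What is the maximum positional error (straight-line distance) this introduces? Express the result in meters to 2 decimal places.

6.20 meters

Rounding to 4 decimal places leaves each coordinate within ±5e-05° of the true value.
North–south component: 5e-05° × 111100 = 5.555 m.
Longitude error → 5e-05 × 111100 × cos 60.323° = 5e-05 × 111100 × 0.4951 ≈ 2.75034 m.
The two errors are perpendicular, so the maximum displacement is √(5.555² + 2.75034²) ≈ 6.19858 m.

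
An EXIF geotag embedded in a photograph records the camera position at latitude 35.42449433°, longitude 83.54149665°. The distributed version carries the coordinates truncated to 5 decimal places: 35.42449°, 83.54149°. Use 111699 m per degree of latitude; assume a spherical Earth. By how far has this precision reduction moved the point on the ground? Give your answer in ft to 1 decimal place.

2.5 ft

The latitude changed by +0.00000433° and the longitude by +0.00000665°.
N–S: 0.00000433° × 111699 m/° = 0.483657 m.
E–W at 35.4245°: 0.00000665° × 111699 × cos 35.4245° = 0.00000665 × 111699 × 0.8149 ≈ 0.605292 m.
Distance: √(0.483657² + 0.605292²) ≈ 0.774791 m.
In feet: 0.774791 m ÷ 0.3048 ≈ 2.542 ft.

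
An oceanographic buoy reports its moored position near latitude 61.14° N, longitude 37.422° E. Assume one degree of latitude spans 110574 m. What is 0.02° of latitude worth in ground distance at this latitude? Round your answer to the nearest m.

2211 m

0.02° × 110574 m/° = 2211.48 m.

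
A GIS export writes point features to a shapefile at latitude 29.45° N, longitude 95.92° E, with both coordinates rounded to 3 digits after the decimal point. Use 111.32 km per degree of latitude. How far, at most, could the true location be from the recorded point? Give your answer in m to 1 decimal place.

Rounding to 3 decimal places leaves each coordinate within ±0.0005° of the true value.
North–south component: 0.0005° × 111320 = 55.66 m.
East–west component at 29.45°: 0.0005° × 111320 × cos 29.45° ≈ 0.0005 × 96935.8 ≈ 48.4679 m.
Combining orthogonally: (55.66² + 48.4679²)^½ ≈ 73.805 m.

73.8 m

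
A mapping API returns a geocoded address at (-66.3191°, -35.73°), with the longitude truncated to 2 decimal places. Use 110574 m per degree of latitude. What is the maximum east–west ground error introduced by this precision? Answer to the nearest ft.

1457 ft

Truncating at 2 decimal places can drop up to a full unit in the last place, so the longitude may be off by as much as 0.01°.
One degree of longitude at 66.3191° is 110574 × cos 66.3191° ≈ 110574 × 0.4016 = 44411.2 m.
So at most 0.01° × 44411.2 ≈ 444.112 m east–west.
Converting: 444.112 m × 3.2808 ft/m ≈ 1457.1 ft.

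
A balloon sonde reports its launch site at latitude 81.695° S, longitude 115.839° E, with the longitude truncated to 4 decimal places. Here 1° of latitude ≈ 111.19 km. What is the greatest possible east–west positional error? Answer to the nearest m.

Truncating at 4 decimal places can drop up to a full unit in the last place, so the longitude may be off by as much as 0.0001°.
One degree of longitude at 81.695° is 111190 × cos 81.695° ≈ 111190 × 0.1444 = 16060.6 m.
So at most 0.0001° × 16060.6 ≈ 1.60606 m east–west.

2 m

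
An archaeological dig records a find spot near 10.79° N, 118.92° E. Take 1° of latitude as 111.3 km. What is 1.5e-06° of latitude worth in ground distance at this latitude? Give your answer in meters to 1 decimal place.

0.2 meters

Along a meridian 1.5e-06° is 1.5e-06 × 111300 = 0.16695 m.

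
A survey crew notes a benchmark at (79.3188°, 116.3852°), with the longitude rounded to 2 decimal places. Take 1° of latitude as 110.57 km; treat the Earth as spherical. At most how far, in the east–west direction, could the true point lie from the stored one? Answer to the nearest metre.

Rounding to 2 decimal places leaves the longitude within ±0.005° of the true value.
Parallels shrink by cos φ, so at 79.3188° a degree of longitude is 110570 × 0.1853 ≈ 20493.5 m.
Maximum E–W displacement: 0.005 × 20493.5 = 102.468 m.

102 metres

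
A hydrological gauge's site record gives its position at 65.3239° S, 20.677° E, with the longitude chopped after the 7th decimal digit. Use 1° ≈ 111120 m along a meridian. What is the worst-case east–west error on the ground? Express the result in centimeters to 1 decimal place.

0.5 centimeters

Truncating at 7 decimal places can drop up to a full unit in the last place, so the longitude may be off by as much as 1e-07°.
At latitude 65.3239° a degree of longitude spans 111120 m × cos 65.3239° = 111120 × 0.4175 ≈ 46391.3 m.
East–west error: 1e-07° × 46391.3 m/° ≈ 0.00463913 m.
That is 0.00463913 m = 0.46391 cm.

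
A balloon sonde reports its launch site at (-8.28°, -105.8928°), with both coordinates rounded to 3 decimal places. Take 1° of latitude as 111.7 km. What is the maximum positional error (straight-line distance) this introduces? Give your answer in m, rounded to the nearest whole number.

79 m

Rounding to 3 decimal places leaves each coordinate within ±0.0005° of the true value.
Latitude error → 0.0005 × 111700 = 55.85 m along the meridian.
Longitude error → 0.0005 × 111700 × cos 8.28° = 0.0005 × 111700 × 0.9896 ≈ 55.2678 m.
The two errors are perpendicular, so the maximum displacement is √(55.85² + 55.2678²) ≈ 78.5732 m.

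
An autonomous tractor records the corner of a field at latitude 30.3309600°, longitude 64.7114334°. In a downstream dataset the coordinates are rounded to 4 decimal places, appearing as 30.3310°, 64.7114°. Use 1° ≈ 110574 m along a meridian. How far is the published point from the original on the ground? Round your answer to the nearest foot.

18 feet

Δlat = 30.3309600 − 30.3310 = -0.0000400°; Δlon = 64.7114334 − 64.7114 = +0.0000334°.
North–south shift: -0.0000400 × 110574 = -4.42296 m.
East–west at this latitude: 0.0000334° × 110574 × cos 30.331° ≈ 0.0000334 × 95438.9 = 3.18766 m.
Distance: √(4.42296² + 3.18766²) ≈ 5.45195 m.
In feet: 5.45195 m ÷ 0.3048 ≈ 17.887 ft.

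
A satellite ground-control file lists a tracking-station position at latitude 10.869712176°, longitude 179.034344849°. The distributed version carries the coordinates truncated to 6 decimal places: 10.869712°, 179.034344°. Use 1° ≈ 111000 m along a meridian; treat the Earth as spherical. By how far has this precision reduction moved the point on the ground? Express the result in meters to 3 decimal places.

The latitude changed by +0.000000176° and the longitude by +0.000000849°.
N–S: 0.000000176° × 111000 m/° = 0.019536 m.
E–W at 10.8697°: 0.000000849° × 111000 × cos 10.8697° = 0.000000849 × 111000 × 0.9821 ≈ 0.0925482 m.
Distance: √(0.019536² + 0.0925482²) ≈ 0.0945877 m.

0.095 meters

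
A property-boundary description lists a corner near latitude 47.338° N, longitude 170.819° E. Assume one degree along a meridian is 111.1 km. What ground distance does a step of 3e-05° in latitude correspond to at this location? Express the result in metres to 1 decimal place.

Along a meridian 3e-05° is 3e-05 × 111100 = 3.333 m.

3.3 metres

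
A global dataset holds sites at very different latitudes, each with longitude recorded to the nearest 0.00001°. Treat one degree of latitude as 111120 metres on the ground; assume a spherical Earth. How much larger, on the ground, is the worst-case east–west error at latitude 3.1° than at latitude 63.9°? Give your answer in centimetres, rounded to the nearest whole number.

31 centimetres

Rounding to 5 decimal places leaves the longitude within ±5e-06° of the true value.
At 3.1°: 5e-06° × 111120 × cos 3.1° = 5e-06 × 111120 × 0.9985 ≈ 0.55479 m.
At 63.9°: 5e-06° × 111120 × cos 63.9° = 5e-06 × 111120 × 0.4399 ≈ 0.24443 m.
Difference: 0.55479 − 0.24443 = 0.31036 m.
That is 0.310357 m = 31.036 cm.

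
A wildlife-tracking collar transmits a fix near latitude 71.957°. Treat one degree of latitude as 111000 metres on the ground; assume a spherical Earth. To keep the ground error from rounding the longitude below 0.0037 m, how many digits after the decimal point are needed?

At 71.957° one degree of longitude covers 111000 × cos 71.957° ≈ 111000 × 0.3097 ≈ 34380.1 m.
Rounding to N decimal places gives at most 0.5 × 10⁻ᴺ degrees of error, i.e. 0.5 × 10⁻ᴺ × 34380.1 m.
Need 0.5 × 34380.1 × 10⁻ᴺ ≤ 0.0037 → 10⁻ᴺ ≤ 2.152e-07, so N ≥ 6.67.
At 6 places the error can reach 0.0172 m, but 7 places keeps it to 0.00172 m.

7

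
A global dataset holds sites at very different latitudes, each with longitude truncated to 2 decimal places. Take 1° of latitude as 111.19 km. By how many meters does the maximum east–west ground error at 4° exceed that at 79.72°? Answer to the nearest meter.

Truncating at 2 decimal places can drop up to a full unit in the last place, so the longitude may be off by as much as 0.01°.
Error at 4° = 0.01° × 111190 × cos 4° ≈ 1111.9 × 0.9976 = 1109.2 m.
Error at 79.72° = 0.01° × 111190 × cos 79.72° ≈ 1111.9 × 0.1785 = 198.43 m.
So the lower-latitude error exceeds the higher by 1109.2 − 198.43 = 910.76 m.

911 meters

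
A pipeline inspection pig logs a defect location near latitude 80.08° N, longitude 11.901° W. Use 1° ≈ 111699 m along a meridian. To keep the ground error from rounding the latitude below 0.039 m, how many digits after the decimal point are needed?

7 decimal places

One degree of latitude covers 111699 m.
Rounding to N decimal places gives at most 0.5 × 10⁻ᴺ degrees of error, i.e. 0.5 × 10⁻ᴺ × 111699 m.
Setting 55849.5 × 10⁻ᴺ ≤ 0.039 gives 10ᴺ ≥ 1.432e+06, i.e. N ≥ 6.16.
So 7 decimal places suffice (0.00558 m); 6 would allow up to 0.0558 m.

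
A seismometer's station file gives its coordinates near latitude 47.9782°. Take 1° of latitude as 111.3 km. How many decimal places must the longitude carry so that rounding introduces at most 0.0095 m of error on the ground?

At 47.9782° one degree of longitude covers 111300 × cos 47.9782° ≈ 111300 × 0.6694 ≈ 74505.7 m.
N decimal places → at most half a unit in the last place, 0.5 × 10⁻ᴺ° = 74505.7/2 × 10⁻ᴺ m.
Setting 37252.9 × 10⁻ᴺ ≤ 0.0095 gives 10ᴺ ≥ 3.921e+06, i.e. N ≥ 6.59.
At 6 places the error can reach 0.0373 m, but 7 places keeps it to 0.00373 m.

7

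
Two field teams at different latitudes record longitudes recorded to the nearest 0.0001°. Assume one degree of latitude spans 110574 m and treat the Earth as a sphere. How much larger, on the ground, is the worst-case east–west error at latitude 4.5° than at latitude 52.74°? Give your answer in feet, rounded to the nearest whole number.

Rounding to 4 decimal places leaves the longitude within ±5e-05° of the true value.
At 4.5°: 5e-05° × 110574 × cos 4.5° = 5e-05 × 110574 × 0.9969 ≈ 5.5117 m.
Error at 52.74° = 5e-05° × 110574 × cos 52.74° ≈ 5.5287 × 0.6054 = 3.3473 m.
So the lower-latitude error exceeds the higher by 5.5117 − 3.3473 = 2.1644 m.
Converting: 2.1644 m × 3.2808 ft/m ≈ 7.101 ft.

7 feet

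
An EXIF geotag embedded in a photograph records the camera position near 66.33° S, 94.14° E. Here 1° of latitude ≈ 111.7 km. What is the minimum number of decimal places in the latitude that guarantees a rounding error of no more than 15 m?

One degree of latitude covers 111700 m.
Rounding to N decimal places gives at most 0.5 × 10⁻ᴺ degrees of error, i.e. 0.5 × 10⁻ᴺ × 111700 m.
Need 0.5 × 111700 × 10⁻ᴺ ≤ 15 → 10⁻ᴺ ≤ 2.686e-04, so N ≥ 3.57.
At 3 places the error can reach 55.9 m, but 4 places keeps it to 5.58 m.

4 decimal places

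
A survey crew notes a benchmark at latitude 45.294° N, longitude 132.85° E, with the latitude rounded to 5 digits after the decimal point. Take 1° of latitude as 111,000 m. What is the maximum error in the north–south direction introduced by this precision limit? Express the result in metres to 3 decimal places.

Rounding to 5 decimal places leaves the latitude within ±5e-06° of the true value.
North–south distance: 5e-06° × 111000 m/° = 0.555 m.

0.555 metres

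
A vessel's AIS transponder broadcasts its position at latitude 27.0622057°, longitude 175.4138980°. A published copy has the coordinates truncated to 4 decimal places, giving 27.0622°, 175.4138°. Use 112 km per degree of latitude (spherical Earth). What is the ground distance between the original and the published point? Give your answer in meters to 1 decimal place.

9.8 meters

The latitude changed by +0.0000057° and the longitude by +0.0000980°.
N–S: 0.0000057° × 112000 m/° = 0.6384 m.
East–west at this latitude: 0.0000980° × 112000 × cos 27.0622° ≈ 0.0000980 × 99737.5 = 9.77427 m.
Distance: √(0.6384² + 9.77427²) ≈ 9.7951 m.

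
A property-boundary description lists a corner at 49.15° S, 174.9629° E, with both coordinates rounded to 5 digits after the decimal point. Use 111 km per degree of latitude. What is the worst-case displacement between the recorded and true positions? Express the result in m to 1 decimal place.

Rounding to 5 decimal places leaves each coordinate within ±5e-06° of the true value.
Latitude error → 5e-06 × 111000 = 0.555 m along the meridian.
Longitude error → 5e-06 × 111000 × cos 49.15° = 5e-06 × 111000 × 0.6541 ≈ 0.363015 m.
The two errors are perpendicular, so the maximum displacement is √(0.555² + 0.363015²) ≈ 0.663178 m.

0.7 m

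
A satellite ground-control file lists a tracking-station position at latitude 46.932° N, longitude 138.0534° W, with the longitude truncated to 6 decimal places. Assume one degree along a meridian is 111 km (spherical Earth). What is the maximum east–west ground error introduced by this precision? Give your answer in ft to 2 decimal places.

Truncating at 6 decimal places can drop up to a full unit in the last place, so the longitude may be off by as much as 1e-06°.
Parallels shrink by cos φ, so at 46.932° a degree of longitude is 111000 × 0.6829 ≈ 75798.1 m.
Maximum E–W displacement: 1e-06 × 75798.1 = 0.0757981 m.
Converting: 0.0757981 m × 3.2808 ft/m ≈ 0.24868 ft.

0.25 ft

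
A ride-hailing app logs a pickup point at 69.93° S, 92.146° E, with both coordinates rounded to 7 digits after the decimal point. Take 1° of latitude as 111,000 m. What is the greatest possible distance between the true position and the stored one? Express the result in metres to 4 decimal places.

0.0059 metres

Rounding to 7 decimal places leaves each coordinate within ±5e-08° of the true value.
N–S: 5e-08° × 111000 m/° = 0.00555 m.
E–W at 69.93°: 5e-08° × 111000 × cos 69.93° = 5e-08 × 111000 × 0.3432 ≈ 0.00190458 m.
Worst case both components are at the extreme and orthogonal: √(0.00555² + 0.00190458²) ≈ 0.0058677 m.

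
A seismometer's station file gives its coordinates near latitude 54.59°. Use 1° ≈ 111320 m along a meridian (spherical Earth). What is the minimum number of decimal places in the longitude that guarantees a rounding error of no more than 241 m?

At 54.59° one degree of longitude covers 111320 × cos 54.59° ≈ 111320 × 0.5794 ≈ 64501.4 m.
Rounding to N decimal places gives at most 0.5 × 10⁻ᴺ degrees of error, i.e. 0.5 × 10⁻ᴺ × 64501.4 m.
Setting 32250.7 × 10⁻ᴺ ≤ 241 gives 10ᴺ ≥ 133.8, i.e. N ≥ 2.13.
At 2 places the error can reach 323 m, but 3 places keeps it to 32.3 m.

3 decimal places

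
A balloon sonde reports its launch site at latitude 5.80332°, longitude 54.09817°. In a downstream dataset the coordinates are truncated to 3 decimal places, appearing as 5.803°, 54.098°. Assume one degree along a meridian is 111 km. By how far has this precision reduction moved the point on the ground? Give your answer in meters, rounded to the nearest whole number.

The latitude changed by +0.00032° and the longitude by +0.00017°.
N–S: 0.00032° × 111000 m/° = 35.52 m.
East–west at this latitude: 0.00017° × 111000 × cos 5.803° ≈ 0.00017 × 110431 = 18.7733 m.
Combined displacement = (35.52² + 18.7733²)^½ ≈ 40.176 m.

40 meters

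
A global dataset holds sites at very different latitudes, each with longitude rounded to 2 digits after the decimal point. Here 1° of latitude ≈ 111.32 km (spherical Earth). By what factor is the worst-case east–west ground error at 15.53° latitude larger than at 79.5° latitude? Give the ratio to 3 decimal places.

5.287

Rounding to 2 decimal places leaves the longitude within ±0.005° of the true value.
Error at 15.53° = 0.005° × 111320 × cos 15.53° ≈ 556.6 × 0.9635 = 536.28 m.
At 79.5°: 0.005° × 111320 × cos 79.5° = 0.005 × 111320 × 0.1822 ≈ 101.43 m.
Ratio: 536.28 / 101.43 = cos 15.53° / cos 79.5° ≈ 5.2871.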